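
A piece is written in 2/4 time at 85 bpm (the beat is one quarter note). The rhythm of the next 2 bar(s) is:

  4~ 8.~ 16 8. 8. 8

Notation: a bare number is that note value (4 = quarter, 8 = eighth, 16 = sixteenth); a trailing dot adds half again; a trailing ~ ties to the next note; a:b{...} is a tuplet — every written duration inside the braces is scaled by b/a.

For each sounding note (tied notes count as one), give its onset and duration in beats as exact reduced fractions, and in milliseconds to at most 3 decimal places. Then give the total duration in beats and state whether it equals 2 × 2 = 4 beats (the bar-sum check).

1) 0.0ms=0b +1411.765ms=2b
2) 1411.765ms=2b +529.412ms=3/4b
3) 1941.176ms=11/4b +529.412ms=3/4b
4) 2470.588ms=7/2b +352.941ms=1/2b
Σ=4b of 4 (85bpm 2/4) — PASS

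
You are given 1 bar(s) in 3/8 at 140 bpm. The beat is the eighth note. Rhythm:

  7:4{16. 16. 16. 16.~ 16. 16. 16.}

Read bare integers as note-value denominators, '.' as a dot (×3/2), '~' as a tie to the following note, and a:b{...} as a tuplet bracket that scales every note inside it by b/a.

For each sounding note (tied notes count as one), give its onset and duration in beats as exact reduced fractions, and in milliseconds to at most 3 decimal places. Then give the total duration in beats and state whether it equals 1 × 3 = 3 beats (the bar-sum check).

1) 0.0ms=0b +183.673ms=3/7b
2) 183.673ms=3/7b +183.673ms=3/7b
3) 367.347ms=6/7b +183.673ms=3/7b
4) 551.02ms=9/7b +367.347ms=6/7b
5) 918.367ms=15/7b +183.673ms=3/7b
6) 1102.041ms=18/7b +183.673ms=3/7b
Σ=3b of 3 (140bpm 3/8) — PASS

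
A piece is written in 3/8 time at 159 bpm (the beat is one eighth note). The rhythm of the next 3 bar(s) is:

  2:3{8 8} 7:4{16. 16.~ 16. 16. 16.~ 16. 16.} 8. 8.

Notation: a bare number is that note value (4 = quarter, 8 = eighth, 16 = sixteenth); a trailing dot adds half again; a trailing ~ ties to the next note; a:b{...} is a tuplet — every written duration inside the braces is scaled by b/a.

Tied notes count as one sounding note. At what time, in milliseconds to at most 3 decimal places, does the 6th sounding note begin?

note 6 onset = 33/7b = 1778.976ms

1. 0.0ms @ 0 + 566.038ms (3/2)
2. 566.038ms @ 3/2 + 566.038ms (3/2)
3. 1132.075ms @ 3 + 161.725ms (3/7)
4. 1293.801ms @ 24/7 + 323.45ms (6/7)
5. 1617.251ms @ 30/7 + 161.725ms (3/7)
6. 1778.976ms @ 33/7 + 323.45ms (6/7)
7. 2102.426ms @ 39/7 + 161.725ms (3/7)
8. 2264.151ms @ 6 + 566.038ms (3/2)
9. 2830.189ms @ 15/2 + 566.038ms (3/2)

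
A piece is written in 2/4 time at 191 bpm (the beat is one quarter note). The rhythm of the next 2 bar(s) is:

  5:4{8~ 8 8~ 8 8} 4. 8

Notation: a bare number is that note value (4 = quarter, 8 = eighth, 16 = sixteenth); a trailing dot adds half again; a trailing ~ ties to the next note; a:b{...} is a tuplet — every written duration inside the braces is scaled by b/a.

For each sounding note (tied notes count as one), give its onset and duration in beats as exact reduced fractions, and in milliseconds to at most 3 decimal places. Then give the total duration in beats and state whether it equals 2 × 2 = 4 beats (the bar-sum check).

1) 0.0ms=0b +251.309ms=4/5b
2) 251.309ms=4/5b +251.309ms=4/5b
3) 502.618ms=8/5b +125.654ms=2/5b
4) 628.272ms=2b +471.204ms=3/2b
5) 1099.476ms=7/2b +157.068ms=1/2b
Σ=4b of 4 (191bpm 2/4) — PASS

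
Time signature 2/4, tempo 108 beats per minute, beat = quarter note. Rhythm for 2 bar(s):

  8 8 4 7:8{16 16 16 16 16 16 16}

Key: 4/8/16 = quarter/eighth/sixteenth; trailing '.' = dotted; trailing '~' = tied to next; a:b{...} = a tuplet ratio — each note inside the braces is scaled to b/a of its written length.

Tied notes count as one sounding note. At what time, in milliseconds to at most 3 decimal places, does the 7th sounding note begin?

1. 0.0ms @ 0 + 277.778ms (1/2)
2. 277.778ms @ 1/2 + 277.778ms (1/2)
3. 555.556ms @ 1 + 555.556ms (1)
4. 1111.111ms @ 2 + 158.73ms (2/7)
5. 1269.841ms @ 16/7 + 158.73ms (2/7)
6. 1428.571ms @ 18/7 + 158.73ms (2/7)
7. 1587.302ms @ 20/7 + 158.73ms (2/7)
8. 1746.032ms @ 22/7 + 158.73ms (2/7)
9. 1904.762ms @ 24/7 + 158.73ms (2/7)
10. 2063.492ms @ 26/7 + 158.73ms (2/7)

note 7 onset = 20/7b = 1587.302ms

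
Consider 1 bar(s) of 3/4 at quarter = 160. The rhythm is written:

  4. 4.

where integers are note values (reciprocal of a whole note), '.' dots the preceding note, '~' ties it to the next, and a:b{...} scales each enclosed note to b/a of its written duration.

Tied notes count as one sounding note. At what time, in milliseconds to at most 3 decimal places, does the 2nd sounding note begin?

note 2 onset = 3/2b = 562.5ms

1. 0.0ms @ 0 + 562.5ms (3/2)
2. 562.5ms @ 3/2 + 562.5ms (3/2)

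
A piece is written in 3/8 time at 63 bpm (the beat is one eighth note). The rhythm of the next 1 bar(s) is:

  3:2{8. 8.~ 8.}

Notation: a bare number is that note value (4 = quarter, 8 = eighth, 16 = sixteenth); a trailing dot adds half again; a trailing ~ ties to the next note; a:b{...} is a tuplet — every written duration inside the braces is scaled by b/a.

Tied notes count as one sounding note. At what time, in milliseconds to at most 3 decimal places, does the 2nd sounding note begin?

1. 0.0ms @ 0 + 952.381ms (1)
2. 952.381ms @ 1 + 1904.762ms (2)

note 2 onset = 1b = 952.381ms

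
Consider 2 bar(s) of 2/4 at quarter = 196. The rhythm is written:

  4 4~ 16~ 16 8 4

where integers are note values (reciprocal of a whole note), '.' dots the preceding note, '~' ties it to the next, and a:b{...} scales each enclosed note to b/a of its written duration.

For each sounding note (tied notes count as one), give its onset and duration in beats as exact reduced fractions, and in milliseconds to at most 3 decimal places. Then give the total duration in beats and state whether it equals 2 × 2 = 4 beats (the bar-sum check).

1) 0.0ms=0b +306.122ms=1b
2) 306.122ms=1b +459.184ms=3/2b
3) 765.306ms=5/2b +153.061ms=1/2b
4) 918.367ms=3b +306.122ms=1b
Σ=4b of 4 (196bpm 2/4) — PASS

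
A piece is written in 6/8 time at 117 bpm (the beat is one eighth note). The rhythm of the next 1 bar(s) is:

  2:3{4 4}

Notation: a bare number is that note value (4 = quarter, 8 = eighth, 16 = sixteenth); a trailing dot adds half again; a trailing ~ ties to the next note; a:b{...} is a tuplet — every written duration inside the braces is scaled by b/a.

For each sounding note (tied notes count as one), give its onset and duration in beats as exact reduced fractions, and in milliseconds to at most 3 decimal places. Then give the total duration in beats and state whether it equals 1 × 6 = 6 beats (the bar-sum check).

1) 0.0ms=0b +1538.462ms=3b
2) 1538.462ms=3b +1538.462ms=3b
Σ=6b of 6 (117bpm 6/8) — PASS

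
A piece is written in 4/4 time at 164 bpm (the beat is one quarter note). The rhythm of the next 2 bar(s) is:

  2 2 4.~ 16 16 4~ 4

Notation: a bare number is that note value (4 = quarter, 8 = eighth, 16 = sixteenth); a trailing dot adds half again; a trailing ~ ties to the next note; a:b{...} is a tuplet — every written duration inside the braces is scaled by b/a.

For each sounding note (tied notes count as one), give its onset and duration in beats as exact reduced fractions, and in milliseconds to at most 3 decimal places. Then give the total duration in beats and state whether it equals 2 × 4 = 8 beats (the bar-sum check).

1) 0.0ms=0b +731.707ms=2b
2) 731.707ms=2b +731.707ms=2b
3) 1463.415ms=4b +640.244ms=7/4b
4) 2103.659ms=23/4b +91.463ms=1/4b
5) 2195.122ms=6b +731.707ms=2b
Σ=8b of 8 (164bpm 4/4) — PASS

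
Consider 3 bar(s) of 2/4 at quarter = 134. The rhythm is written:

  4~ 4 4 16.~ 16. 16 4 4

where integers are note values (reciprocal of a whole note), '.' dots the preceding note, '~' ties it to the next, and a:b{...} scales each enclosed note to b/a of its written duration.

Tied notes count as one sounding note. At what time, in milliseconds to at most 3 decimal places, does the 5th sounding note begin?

note 5 onset = 4b = 1791.045ms

1. 0.0ms @ 0 + 895.522ms (2)
2. 895.522ms @ 2 + 447.761ms (1)
3. 1343.284ms @ 3 + 335.821ms (3/4)
4. 1679.104ms @ 15/4 + 111.94ms (1/4)
5. 1791.045ms @ 4 + 447.761ms (1)
6. 2238.806ms @ 5 + 447.761ms (1)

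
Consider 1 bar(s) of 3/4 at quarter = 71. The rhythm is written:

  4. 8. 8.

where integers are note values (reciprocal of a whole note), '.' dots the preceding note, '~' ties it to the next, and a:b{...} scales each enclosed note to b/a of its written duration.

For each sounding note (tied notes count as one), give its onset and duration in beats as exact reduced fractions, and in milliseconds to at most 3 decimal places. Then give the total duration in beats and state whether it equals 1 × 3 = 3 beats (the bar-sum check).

1) 0.0ms=0b +1267.606ms=3/2b
2) 1267.606ms=3/2b +633.803ms=3/4b
3) 1901.408ms=9/4b +633.803ms=3/4b
Σ=3b of 3 (71bpm 3/4) — PASS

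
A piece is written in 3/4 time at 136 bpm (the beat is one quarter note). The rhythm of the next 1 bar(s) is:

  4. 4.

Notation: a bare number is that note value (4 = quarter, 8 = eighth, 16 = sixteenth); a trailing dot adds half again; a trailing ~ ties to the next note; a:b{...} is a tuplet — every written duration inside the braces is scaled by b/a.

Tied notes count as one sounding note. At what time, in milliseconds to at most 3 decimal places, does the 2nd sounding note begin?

1. 0.0ms @ 0 + 661.765ms (3/2)
2. 661.765ms @ 3/2 + 661.765ms (3/2)

note 2 onset = 3/2b = 661.765ms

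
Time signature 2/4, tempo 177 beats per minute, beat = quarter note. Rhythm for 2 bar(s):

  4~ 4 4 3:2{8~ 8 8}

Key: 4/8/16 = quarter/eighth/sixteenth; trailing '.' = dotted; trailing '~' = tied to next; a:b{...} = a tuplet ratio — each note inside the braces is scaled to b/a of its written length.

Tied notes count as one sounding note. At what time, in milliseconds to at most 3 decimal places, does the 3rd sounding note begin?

note 3 onset = 3b = 1016.949ms

1. 0.0ms @ 0 + 677.966ms (2)
2. 677.966ms @ 2 + 338.983ms (1)
3. 1016.949ms @ 3 + 225.989ms (2/3)
4. 1242.938ms @ 11/3 + 112.994ms (1/3)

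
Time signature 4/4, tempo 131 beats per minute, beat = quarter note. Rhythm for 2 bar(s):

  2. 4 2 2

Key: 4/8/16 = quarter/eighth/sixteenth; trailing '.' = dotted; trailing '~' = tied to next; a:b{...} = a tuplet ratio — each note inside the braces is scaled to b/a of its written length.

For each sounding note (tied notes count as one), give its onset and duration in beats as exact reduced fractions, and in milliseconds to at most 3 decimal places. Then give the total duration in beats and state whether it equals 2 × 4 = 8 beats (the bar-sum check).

1) 0.0ms=0b +1374.046ms=3b
2) 1374.046ms=3b +458.015ms=1b
3) 1832.061ms=4b +916.031ms=2b
4) 2748.092ms=6b +916.031ms=2b
Σ=8b of 8 (131bpm 4/4) — PASS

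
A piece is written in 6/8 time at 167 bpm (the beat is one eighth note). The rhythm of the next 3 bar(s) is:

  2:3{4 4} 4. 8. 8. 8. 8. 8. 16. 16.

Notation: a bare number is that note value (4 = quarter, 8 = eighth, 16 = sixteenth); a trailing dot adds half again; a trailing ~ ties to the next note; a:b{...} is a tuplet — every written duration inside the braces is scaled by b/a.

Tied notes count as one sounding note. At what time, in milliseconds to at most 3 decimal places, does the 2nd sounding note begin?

note 2 onset = 3b = 1077.844ms

1. 0.0ms @ 0 + 1077.844ms (3)
2. 1077.844ms @ 3 + 1077.844ms (3)
3. 2155.689ms @ 6 + 1077.844ms (3)
4. 3233.533ms @ 9 + 538.922ms (3/2)
5. 3772.455ms @ 21/2 + 538.922ms (3/2)
6. 4311.377ms @ 12 + 538.922ms (3/2)
7. 4850.299ms @ 27/2 + 538.922ms (3/2)
8. 5389.222ms @ 15 + 538.922ms (3/2)
9. 5928.144ms @ 33/2 + 269.461ms (3/4)
10. 6197.605ms @ 69/4 + 269.461ms (3/4)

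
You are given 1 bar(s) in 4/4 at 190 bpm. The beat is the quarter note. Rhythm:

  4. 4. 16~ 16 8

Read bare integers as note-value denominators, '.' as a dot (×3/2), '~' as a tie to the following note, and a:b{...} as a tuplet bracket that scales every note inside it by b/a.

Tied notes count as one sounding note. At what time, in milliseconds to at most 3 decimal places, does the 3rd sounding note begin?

note 3 onset = 3b = 947.368ms

1. 0.0ms @ 0 + 473.684ms (3/2)
2. 473.684ms @ 3/2 + 473.684ms (3/2)
3. 947.368ms @ 3 + 157.895ms (1/2)
4. 1105.263ms @ 7/2 + 157.895ms (1/2)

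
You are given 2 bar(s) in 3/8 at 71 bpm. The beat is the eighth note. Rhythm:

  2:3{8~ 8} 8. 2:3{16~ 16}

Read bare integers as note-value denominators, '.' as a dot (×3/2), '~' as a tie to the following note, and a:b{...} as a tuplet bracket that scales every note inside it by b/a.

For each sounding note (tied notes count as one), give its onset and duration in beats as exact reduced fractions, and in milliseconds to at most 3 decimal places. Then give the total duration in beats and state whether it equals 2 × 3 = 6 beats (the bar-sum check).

1) 0.0ms=0b +2535.211ms=3b
2) 2535.211ms=3b +1267.606ms=3/2b
3) 3802.817ms=9/2b +1267.606ms=3/2b
Σ=6b of 6 (71bpm 3/8) — PASS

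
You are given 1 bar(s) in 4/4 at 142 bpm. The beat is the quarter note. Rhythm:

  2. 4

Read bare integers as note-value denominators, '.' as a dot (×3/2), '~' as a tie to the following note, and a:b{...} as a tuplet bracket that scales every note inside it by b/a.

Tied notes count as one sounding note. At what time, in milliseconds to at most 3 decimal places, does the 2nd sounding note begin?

1. 0.0ms @ 0 + 1267.606ms (3)
2. 1267.606ms @ 3 + 422.535ms (1)

note 2 onset = 3b = 1267.606ms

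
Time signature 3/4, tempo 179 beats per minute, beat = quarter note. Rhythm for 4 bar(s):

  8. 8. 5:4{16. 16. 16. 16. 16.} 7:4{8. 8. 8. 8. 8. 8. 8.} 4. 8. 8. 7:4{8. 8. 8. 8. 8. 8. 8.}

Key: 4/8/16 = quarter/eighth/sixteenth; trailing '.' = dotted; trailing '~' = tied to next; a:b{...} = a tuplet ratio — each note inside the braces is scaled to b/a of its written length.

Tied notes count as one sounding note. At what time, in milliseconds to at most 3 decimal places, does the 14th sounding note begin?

note 14 onset = 39/7b = 1867.518ms

1. 0.0ms @ 0 + 251.397ms (3/4)
2. 251.397ms @ 3/4 + 251.397ms (3/4)
3. 502.793ms @ 3/2 + 100.559ms (3/10)
4. 603.352ms @ 9/5 + 100.559ms (3/10)
5. 703.911ms @ 21/10 + 100.559ms (3/10)
6. 804.469ms @ 12/5 + 100.559ms (3/10)
7. 905.028ms @ 27/10 + 100.559ms (3/10)
8. 1005.587ms @ 3 + 143.655ms (3/7)
9. 1149.242ms @ 24/7 + 143.655ms (3/7)
10. 1292.897ms @ 27/7 + 143.655ms (3/7)
11. 1436.552ms @ 30/7 + 143.655ms (3/7)
12. 1580.208ms @ 33/7 + 143.655ms (3/7)
13. 1723.863ms @ 36/7 + 143.655ms (3/7)
14. 1867.518ms @ 39/7 + 143.655ms (3/7)
15. 2011.173ms @ 6 + 502.793ms (3/2)
16. 2513.966ms @ 15/2 + 251.397ms (3/4)
17. 2765.363ms @ 33/4 + 251.397ms (3/4)
18. 3016.76ms @ 9 + 143.655ms (3/7)
19. 3160.415ms @ 66/7 + 143.655ms (3/7)
20. 3304.07ms @ 69/7 + 143.655ms (3/7)
21. 3447.725ms @ 72/7 + 143.655ms (3/7)
22. 3591.381ms @ 75/7 + 143.655ms (3/7)
23. 3735.036ms @ 78/7 + 143.655ms (3/7)
24. 3878.691ms @ 81/7 + 143.655ms (3/7)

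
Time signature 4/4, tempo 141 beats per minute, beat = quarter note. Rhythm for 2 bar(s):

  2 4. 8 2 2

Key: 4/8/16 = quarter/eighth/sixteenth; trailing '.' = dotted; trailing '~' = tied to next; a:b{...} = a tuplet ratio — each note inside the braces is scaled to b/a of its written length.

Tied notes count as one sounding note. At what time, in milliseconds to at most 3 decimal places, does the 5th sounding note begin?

note 5 onset = 6b = 2553.191ms

1. 0.0ms @ 0 + 851.064ms (2)
2. 851.064ms @ 2 + 638.298ms (3/2)
3. 1489.362ms @ 7/2 + 212.766ms (1/2)
4. 1702.128ms @ 4 + 851.064ms (2)
5. 2553.191ms @ 6 + 851.064ms (2)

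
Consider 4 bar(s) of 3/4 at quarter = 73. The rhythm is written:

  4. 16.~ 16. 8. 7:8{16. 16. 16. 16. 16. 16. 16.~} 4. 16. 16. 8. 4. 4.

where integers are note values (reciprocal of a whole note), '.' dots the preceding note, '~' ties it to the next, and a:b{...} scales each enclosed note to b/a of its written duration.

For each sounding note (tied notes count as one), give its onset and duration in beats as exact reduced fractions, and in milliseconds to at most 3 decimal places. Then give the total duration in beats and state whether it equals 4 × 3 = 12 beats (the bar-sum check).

1) 0.0ms=0b +1232.877ms=3/2b
2) 1232.877ms=3/2b +616.438ms=3/4b
3) 1849.315ms=9/4b +616.438ms=3/4b
4) 2465.753ms=3b +352.25ms=3/7b
5) 2818.004ms=24/7b +352.25ms=3/7b
6) 3170.254ms=27/7b +352.25ms=3/7b
7) 3522.505ms=30/7b +352.25ms=3/7b
8) 3874.755ms=33/7b +352.25ms=3/7b
9) 4227.006ms=36/7b +352.25ms=3/7b
10) 4579.256ms=39/7b +1585.127ms=27/14b
11) 6164.384ms=15/2b +308.219ms=3/8b
12) 6472.603ms=63/8b +308.219ms=3/8b
13) 6780.822ms=33/4b +616.438ms=3/4b
14) 7397.26ms=9b +1232.877ms=3/2b
15) 8630.137ms=21/2b +1232.877ms=3/2b
Σ=12b of 12 (73bpm 3/4) — PASS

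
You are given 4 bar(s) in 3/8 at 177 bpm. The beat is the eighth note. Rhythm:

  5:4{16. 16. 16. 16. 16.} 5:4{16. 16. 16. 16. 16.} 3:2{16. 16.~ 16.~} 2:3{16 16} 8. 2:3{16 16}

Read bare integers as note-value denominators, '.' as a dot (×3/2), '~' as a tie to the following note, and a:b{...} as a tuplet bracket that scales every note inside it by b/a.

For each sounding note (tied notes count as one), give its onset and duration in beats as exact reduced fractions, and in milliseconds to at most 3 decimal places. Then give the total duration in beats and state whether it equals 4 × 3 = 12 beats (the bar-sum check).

1) 0.0ms=0b +203.39ms=3/5b
2) 203.39ms=3/5b +203.39ms=3/5b
3) 406.78ms=6/5b +203.39ms=3/5b
4) 610.169ms=9/5b +203.39ms=3/5b
5) 813.559ms=12/5b +203.39ms=3/5b
6) 1016.949ms=3b +203.39ms=3/5b
7) 1220.339ms=18/5b +203.39ms=3/5b
8) 1423.729ms=21/5b +203.39ms=3/5b
9) 1627.119ms=24/5b +203.39ms=3/5b
10) 1830.508ms=27/5b +203.39ms=3/5b
11) 2033.898ms=6b +169.492ms=1/2b
12) 2203.39ms=13/2b +593.22ms=7/4b
13) 2796.61ms=33/4b +254.237ms=3/4b
14) 3050.847ms=9b +508.475ms=3/2b
15) 3559.322ms=21/2b +254.237ms=3/4b
16) 3813.559ms=45/4b +254.237ms=3/4b
Σ=12b of 12 (177bpm 3/8) — PASS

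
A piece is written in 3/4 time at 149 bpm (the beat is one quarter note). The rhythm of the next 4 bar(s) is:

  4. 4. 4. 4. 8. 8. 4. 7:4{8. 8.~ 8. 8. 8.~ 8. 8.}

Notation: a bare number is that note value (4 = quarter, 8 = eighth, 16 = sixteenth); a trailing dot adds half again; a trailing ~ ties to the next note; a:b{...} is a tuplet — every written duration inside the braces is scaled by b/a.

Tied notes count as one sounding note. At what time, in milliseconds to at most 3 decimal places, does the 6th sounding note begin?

1. 0.0ms @ 0 + 604.027ms (3/2)
2. 604.027ms @ 3/2 + 604.027ms (3/2)
3. 1208.054ms @ 3 + 604.027ms (3/2)
4. 1812.081ms @ 9/2 + 604.027ms (3/2)
5. 2416.107ms @ 6 + 302.013ms (3/4)
6. 2718.121ms @ 27/4 + 302.013ms (3/4)
7. 3020.134ms @ 15/2 + 604.027ms (3/2)
8. 3624.161ms @ 9 + 172.579ms (3/7)
9. 3796.74ms @ 66/7 + 345.158ms (6/7)
10. 4141.898ms @ 72/7 + 172.579ms (3/7)
11. 4314.477ms @ 75/7 + 345.158ms (6/7)
12. 4659.636ms @ 81/7 + 172.579ms (3/7)

note 6 onset = 27/4b = 2718.121ms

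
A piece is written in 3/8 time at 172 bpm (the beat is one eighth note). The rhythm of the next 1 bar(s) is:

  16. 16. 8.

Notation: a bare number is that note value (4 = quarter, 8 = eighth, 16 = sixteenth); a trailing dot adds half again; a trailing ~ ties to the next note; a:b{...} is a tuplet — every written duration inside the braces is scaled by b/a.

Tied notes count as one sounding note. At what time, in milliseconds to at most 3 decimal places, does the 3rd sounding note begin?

note 3 onset = 3/2b = 523.256ms

1. 0.0ms @ 0 + 261.628ms (3/4)
2. 261.628ms @ 3/4 + 261.628ms (3/4)
3. 523.256ms @ 3/2 + 523.256ms (3/2)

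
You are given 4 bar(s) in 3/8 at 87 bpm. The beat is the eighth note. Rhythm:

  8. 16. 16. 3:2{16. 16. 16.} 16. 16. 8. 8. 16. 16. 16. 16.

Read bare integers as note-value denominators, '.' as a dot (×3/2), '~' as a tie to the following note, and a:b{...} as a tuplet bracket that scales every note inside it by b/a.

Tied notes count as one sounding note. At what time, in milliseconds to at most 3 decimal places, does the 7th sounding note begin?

note 7 onset = 9/2b = 3103.448ms

1. 0.0ms @ 0 + 1034.483ms (3/2)
2. 1034.483ms @ 3/2 + 517.241ms (3/4)
3. 1551.724ms @ 9/4 + 517.241ms (3/4)
4. 2068.966ms @ 3 + 344.828ms (1/2)
5. 2413.793ms @ 7/2 + 344.828ms (1/2)
6. 2758.621ms @ 4 + 344.828ms (1/2)
7. 3103.448ms @ 9/2 + 517.241ms (3/4)
8. 3620.69ms @ 21/4 + 517.241ms (3/4)
9. 4137.931ms @ 6 + 1034.483ms (3/2)
10. 5172.414ms @ 15/2 + 1034.483ms (3/2)
11. 6206.897ms @ 9 + 517.241ms (3/4)
12. 6724.138ms @ 39/4 + 517.241ms (3/4)
13. 7241.379ms @ 21/2 + 517.241ms (3/4)
14. 7758.621ms @ 45/4 + 517.241ms (3/4)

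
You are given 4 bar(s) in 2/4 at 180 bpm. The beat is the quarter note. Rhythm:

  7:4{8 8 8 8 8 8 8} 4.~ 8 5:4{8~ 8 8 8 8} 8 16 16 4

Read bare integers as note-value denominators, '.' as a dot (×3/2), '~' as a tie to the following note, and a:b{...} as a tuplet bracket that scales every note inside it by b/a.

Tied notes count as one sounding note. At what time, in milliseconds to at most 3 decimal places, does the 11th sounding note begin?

1. 0.0ms @ 0 + 95.238ms (2/7)
2. 95.238ms @ 2/7 + 95.238ms (2/7)
3. 190.476ms @ 4/7 + 95.238ms (2/7)
4. 285.714ms @ 6/7 + 95.238ms (2/7)
5. 380.952ms @ 8/7 + 95.238ms (2/7)
6. 476.19ms @ 10/7 + 95.238ms (2/7)
7. 571.429ms @ 12/7 + 95.238ms (2/7)
8. 666.667ms @ 2 + 666.667ms (2)
9. 1333.333ms @ 4 + 266.667ms (4/5)
10. 1600.0ms @ 24/5 + 133.333ms (2/5)
11. 1733.333ms @ 26/5 + 133.333ms (2/5)
12. 1866.667ms @ 28/5 + 133.333ms (2/5)
13. 2000.0ms @ 6 + 166.667ms (1/2)
14. 2166.667ms @ 13/2 + 83.333ms (1/4)
15. 2250.0ms @ 27/4 + 83.333ms (1/4)
16. 2333.333ms @ 7 + 333.333ms (1)

note 11 onset = 26/5b = 1733.333ms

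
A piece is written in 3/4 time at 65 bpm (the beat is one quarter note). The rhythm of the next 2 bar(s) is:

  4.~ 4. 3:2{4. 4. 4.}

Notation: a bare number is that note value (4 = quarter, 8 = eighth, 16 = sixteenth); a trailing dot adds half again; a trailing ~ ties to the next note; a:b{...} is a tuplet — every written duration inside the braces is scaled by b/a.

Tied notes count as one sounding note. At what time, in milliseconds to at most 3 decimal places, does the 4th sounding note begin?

1. 0.0ms @ 0 + 2769.231ms (3)
2. 2769.231ms @ 3 + 923.077ms (1)
3. 3692.308ms @ 4 + 923.077ms (1)
4. 4615.385ms @ 5 + 923.077ms (1)

note 4 onset = 5b = 4615.385ms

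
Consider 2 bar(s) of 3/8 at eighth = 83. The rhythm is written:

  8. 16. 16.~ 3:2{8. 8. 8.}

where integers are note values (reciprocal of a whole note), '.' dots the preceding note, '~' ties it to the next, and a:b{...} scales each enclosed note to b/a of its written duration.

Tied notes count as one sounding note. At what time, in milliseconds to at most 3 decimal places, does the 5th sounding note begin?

note 5 onset = 5b = 3614.458ms

1. 0.0ms @ 0 + 1084.337ms (3/2)
2. 1084.337ms @ 3/2 + 542.169ms (3/4)
3. 1626.506ms @ 9/4 + 1265.06ms (7/4)
4. 2891.566ms @ 4 + 722.892ms (1)
5. 3614.458ms @ 5 + 722.892ms (1)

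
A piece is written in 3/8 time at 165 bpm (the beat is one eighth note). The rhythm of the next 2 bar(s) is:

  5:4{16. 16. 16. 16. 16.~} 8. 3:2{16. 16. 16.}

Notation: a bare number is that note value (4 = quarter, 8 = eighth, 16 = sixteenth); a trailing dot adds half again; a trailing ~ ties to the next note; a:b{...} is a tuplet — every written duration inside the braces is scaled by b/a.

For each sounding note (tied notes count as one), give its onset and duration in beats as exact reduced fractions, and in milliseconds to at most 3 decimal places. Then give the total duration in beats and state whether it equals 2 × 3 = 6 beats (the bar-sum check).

1) 0.0ms=0b +218.182ms=3/5b
2) 218.182ms=3/5b +218.182ms=3/5b
3) 436.364ms=6/5b +218.182ms=3/5b
4) 654.545ms=9/5b +218.182ms=3/5b
5) 872.727ms=12/5b +763.636ms=21/10b
6) 1636.364ms=9/2b +181.818ms=1/2b
7) 1818.182ms=5b +181.818ms=1/2b
8) 2000.0ms=11/2b +181.818ms=1/2b
Σ=6b of 6 (165bpm 3/8) — PASS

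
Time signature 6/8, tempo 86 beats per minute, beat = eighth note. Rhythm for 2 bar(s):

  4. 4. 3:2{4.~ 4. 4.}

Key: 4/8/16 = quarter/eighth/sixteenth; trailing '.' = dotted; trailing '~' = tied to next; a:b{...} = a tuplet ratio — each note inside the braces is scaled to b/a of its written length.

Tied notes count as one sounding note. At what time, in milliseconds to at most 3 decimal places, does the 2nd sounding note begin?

1. 0.0ms @ 0 + 2093.023ms (3)
2. 2093.023ms @ 3 + 2093.023ms (3)
3. 4186.047ms @ 6 + 2790.698ms (4)
4. 6976.744ms @ 10 + 1395.349ms (2)

note 2 onset = 3b = 2093.023ms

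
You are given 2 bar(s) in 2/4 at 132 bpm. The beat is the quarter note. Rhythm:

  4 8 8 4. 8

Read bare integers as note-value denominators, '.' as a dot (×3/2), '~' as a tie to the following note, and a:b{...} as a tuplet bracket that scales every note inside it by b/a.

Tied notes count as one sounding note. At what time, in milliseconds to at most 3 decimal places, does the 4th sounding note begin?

1. 0.0ms @ 0 + 454.545ms (1)
2. 454.545ms @ 1 + 227.273ms (1/2)
3. 681.818ms @ 3/2 + 227.273ms (1/2)
4. 909.091ms @ 2 + 681.818ms (3/2)
5. 1590.909ms @ 7/2 + 227.273ms (1/2)

note 4 onset = 2b = 909.091ms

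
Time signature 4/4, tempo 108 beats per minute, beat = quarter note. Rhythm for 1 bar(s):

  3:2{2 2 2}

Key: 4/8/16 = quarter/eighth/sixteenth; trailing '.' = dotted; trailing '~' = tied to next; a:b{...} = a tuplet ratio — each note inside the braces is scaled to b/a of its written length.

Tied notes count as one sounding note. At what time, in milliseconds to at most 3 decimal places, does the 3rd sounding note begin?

note 3 onset = 8/3b = 1481.481ms

1. 0.0ms @ 0 + 740.741ms (4/3)
2. 740.741ms @ 4/3 + 740.741ms (4/3)
3. 1481.481ms @ 8/3 + 740.741ms (4/3)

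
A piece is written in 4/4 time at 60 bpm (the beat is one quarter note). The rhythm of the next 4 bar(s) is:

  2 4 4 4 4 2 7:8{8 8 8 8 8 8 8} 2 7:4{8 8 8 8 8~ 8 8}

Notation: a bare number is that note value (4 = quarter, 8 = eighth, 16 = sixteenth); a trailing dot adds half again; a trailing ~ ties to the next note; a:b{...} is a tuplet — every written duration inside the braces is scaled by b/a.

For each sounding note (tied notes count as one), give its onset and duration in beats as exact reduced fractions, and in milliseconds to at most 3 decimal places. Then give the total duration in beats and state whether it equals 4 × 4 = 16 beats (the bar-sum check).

1) 0.0ms=0b +2000.0ms=2b
2) 2000.0ms=2b +1000.0ms=1b
3) 3000.0ms=3b +1000.0ms=1b
4) 4000.0ms=4b +1000.0ms=1b
5) 5000.0ms=5b +1000.0ms=1b
6) 6000.0ms=6b +2000.0ms=2b
7) 8000.0ms=8b +571.429ms=4/7b
8) 8571.429ms=60/7b +571.429ms=4/7b
9) 9142.857ms=64/7b +571.429ms=4/7b
10) 9714.286ms=68/7b +571.429ms=4/7b
11) 10285.714ms=72/7b +571.429ms=4/7b
12) 10857.143ms=76/7b +571.429ms=4/7b
13) 11428.571ms=80/7b +571.429ms=4/7b
14) 12000.0ms=12b +2000.0ms=2b
15) 14000.0ms=14b +285.714ms=2/7b
16) 14285.714ms=100/7b +285.714ms=2/7b
17) 14571.429ms=102/7b +285.714ms=2/7b
18) 14857.143ms=104/7b +285.714ms=2/7b
19) 15142.857ms=106/7b +571.429ms=4/7b
20) 15714.286ms=110/7b +285.714ms=2/7b
Σ=16b of 16 (60bpm 4/4) — PASS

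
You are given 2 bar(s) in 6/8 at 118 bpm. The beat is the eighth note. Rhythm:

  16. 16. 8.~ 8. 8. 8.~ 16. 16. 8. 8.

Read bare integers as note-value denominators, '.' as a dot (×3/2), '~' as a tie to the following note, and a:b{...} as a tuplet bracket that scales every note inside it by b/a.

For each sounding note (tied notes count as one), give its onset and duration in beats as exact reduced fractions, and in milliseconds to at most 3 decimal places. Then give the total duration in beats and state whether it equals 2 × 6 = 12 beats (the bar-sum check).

1) 0.0ms=0b +381.356ms=3/4b
2) 381.356ms=3/4b +381.356ms=3/4b
3) 762.712ms=3/2b +1525.424ms=3b
4) 2288.136ms=9/2b +762.712ms=3/2b
5) 3050.847ms=6b +1144.068ms=9/4b
6) 4194.915ms=33/4b +381.356ms=3/4b
7) 4576.271ms=9b +762.712ms=3/2b
8) 5338.983ms=21/2b +762.712ms=3/2b
Σ=12b of 12 (118bpm 6/8) — PASS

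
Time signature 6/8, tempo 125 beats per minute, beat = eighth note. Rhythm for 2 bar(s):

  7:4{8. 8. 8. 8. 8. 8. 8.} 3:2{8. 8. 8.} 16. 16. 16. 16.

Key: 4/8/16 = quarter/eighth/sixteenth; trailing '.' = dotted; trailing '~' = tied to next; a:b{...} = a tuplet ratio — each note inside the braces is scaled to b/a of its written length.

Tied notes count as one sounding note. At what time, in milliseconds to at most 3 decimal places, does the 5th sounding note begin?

1. 0.0ms @ 0 + 411.429ms (6/7)
2. 411.429ms @ 6/7 + 411.429ms (6/7)
3. 822.857ms @ 12/7 + 411.429ms (6/7)
4. 1234.286ms @ 18/7 + 411.429ms (6/7)
5. 1645.714ms @ 24/7 + 411.429ms (6/7)
6. 2057.143ms @ 30/7 + 411.429ms (6/7)
7. 2468.571ms @ 36/7 + 411.429ms (6/7)
8. 2880.0ms @ 6 + 480.0ms (1)
9. 3360.0ms @ 7 + 480.0ms (1)
10. 3840.0ms @ 8 + 480.0ms (1)
11. 4320.0ms @ 9 + 360.0ms (3/4)
12. 4680.0ms @ 39/4 + 360.0ms (3/4)
13. 5040.0ms @ 21/2 + 360.0ms (3/4)
14. 5400.0ms @ 45/4 + 360.0ms (3/4)

note 5 onset = 24/7b = 1645.714ms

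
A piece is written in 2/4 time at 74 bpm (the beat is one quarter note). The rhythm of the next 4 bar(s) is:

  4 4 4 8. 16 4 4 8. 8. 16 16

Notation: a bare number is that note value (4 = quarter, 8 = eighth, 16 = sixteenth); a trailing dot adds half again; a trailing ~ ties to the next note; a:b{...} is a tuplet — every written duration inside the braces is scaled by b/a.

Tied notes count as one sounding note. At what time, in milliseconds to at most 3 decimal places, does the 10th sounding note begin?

1. 0.0ms @ 0 + 810.811ms (1)
2. 810.811ms @ 1 + 810.811ms (1)
3. 1621.622ms @ 2 + 810.811ms (1)
4. 2432.432ms @ 3 + 608.108ms (3/4)
5. 3040.541ms @ 15/4 + 202.703ms (1/4)
6. 3243.243ms @ 4 + 810.811ms (1)
7. 4054.054ms @ 5 + 810.811ms (1)
8. 4864.865ms @ 6 + 608.108ms (3/4)
9. 5472.973ms @ 27/4 + 608.108ms (3/4)
10. 6081.081ms @ 15/2 + 202.703ms (1/4)
11. 6283.784ms @ 31/4 + 202.703ms (1/4)

note 10 onset = 15/2b = 6081.081ms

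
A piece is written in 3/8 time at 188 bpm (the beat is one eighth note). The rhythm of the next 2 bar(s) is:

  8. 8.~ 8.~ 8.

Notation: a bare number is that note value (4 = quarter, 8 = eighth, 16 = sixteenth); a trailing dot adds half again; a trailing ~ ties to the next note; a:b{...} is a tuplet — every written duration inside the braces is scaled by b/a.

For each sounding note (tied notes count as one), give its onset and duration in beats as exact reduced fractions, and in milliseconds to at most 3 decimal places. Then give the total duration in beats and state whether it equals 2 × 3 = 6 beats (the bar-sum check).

1) 0.0ms=0b +478.723ms=3/2b
2) 478.723ms=3/2b +1436.17ms=9/2b
Σ=6b of 6 (188bpm 3/8) — PASS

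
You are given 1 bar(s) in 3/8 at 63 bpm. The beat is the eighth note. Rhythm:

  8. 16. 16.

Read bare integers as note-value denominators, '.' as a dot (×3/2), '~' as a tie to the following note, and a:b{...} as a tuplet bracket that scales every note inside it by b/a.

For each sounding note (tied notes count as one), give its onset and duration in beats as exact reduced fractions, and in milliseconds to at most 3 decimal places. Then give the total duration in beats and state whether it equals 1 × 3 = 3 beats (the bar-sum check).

1) 0.0ms=0b +1428.571ms=3/2b
2) 1428.571ms=3/2b +714.286ms=3/4b
3) 2142.857ms=9/4b +714.286ms=3/4b
Σ=3b of 3 (63bpm 3/8) — PASS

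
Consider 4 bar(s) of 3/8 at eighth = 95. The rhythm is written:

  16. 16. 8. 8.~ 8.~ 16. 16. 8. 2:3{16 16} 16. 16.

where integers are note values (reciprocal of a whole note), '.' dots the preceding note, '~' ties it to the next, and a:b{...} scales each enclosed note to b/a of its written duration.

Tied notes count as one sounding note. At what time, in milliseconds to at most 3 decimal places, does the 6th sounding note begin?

note 6 onset = 15/2b = 4736.842ms

1. 0.0ms @ 0 + 473.684ms (3/4)
2. 473.684ms @ 3/4 + 473.684ms (3/4)
3. 947.368ms @ 3/2 + 947.368ms (3/2)
4. 1894.737ms @ 3 + 2368.421ms (15/4)
5. 4263.158ms @ 27/4 + 473.684ms (3/4)
6. 4736.842ms @ 15/2 + 947.368ms (3/2)
7. 5684.211ms @ 9 + 473.684ms (3/4)
8. 6157.895ms @ 39/4 + 473.684ms (3/4)
9. 6631.579ms @ 21/2 + 473.684ms (3/4)
10. 7105.263ms @ 45/4 + 473.684ms (3/4)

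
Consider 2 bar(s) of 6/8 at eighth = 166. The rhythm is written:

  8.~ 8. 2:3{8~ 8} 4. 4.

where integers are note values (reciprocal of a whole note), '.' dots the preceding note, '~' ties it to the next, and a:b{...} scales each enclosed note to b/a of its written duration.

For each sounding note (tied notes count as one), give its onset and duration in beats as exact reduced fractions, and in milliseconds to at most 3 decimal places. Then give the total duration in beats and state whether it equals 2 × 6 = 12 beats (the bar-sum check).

1) 0.0ms=0b +1084.337ms=3b
2) 1084.337ms=3b +1084.337ms=3b
3) 2168.675ms=6b +1084.337ms=3b
4) 3253.012ms=9b +1084.337ms=3b
Σ=12b of 12 (166bpm 6/8) — PASS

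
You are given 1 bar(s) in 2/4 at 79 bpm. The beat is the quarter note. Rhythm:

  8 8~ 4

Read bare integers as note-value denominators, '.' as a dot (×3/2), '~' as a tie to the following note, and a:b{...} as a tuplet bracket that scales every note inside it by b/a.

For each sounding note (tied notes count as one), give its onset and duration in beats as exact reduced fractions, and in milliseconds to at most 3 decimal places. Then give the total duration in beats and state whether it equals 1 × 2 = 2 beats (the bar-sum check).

1) 0.0ms=0b +379.747ms=1/2b
2) 379.747ms=1/2b +1139.241ms=3/2b
Σ=2b of 2 (79bpm 2/4) — PASS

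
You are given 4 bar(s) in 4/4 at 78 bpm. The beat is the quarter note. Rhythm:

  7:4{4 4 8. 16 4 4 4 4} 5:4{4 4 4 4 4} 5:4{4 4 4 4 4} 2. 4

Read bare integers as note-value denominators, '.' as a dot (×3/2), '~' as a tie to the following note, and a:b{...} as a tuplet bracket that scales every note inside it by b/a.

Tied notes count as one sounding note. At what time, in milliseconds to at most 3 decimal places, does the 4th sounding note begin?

note 4 onset = 11/7b = 1208.791ms

1. 0.0ms @ 0 + 439.56ms (4/7)
2. 439.56ms @ 4/7 + 439.56ms (4/7)
3. 879.121ms @ 8/7 + 329.67ms (3/7)
4. 1208.791ms @ 11/7 + 109.89ms (1/7)
5. 1318.681ms @ 12/7 + 439.56ms (4/7)
6. 1758.242ms @ 16/7 + 439.56ms (4/7)
7. 2197.802ms @ 20/7 + 439.56ms (4/7)
8. 2637.363ms @ 24/7 + 439.56ms (4/7)
9. 3076.923ms @ 4 + 615.385ms (4/5)
10. 3692.308ms @ 24/5 + 615.385ms (4/5)
11. 4307.692ms @ 28/5 + 615.385ms (4/5)
12. 4923.077ms @ 32/5 + 615.385ms (4/5)
13. 5538.462ms @ 36/5 + 615.385ms (4/5)
14. 6153.846ms @ 8 + 615.385ms (4/5)
15. 6769.231ms @ 44/5 + 615.385ms (4/5)
16. 7384.615ms @ 48/5 + 615.385ms (4/5)
17. 8000.0ms @ 52/5 + 615.385ms (4/5)
18. 8615.385ms @ 56/5 + 615.385ms (4/5)
19. 9230.769ms @ 12 + 2307.692ms (3)
20. 11538.462ms @ 15 + 769.231ms (1)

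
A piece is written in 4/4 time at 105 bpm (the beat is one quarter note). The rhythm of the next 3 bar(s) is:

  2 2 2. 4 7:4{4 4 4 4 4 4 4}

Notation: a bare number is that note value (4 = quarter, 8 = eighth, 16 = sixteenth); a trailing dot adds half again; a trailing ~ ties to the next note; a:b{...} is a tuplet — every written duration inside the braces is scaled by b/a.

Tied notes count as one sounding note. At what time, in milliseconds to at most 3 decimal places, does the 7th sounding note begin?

1. 0.0ms @ 0 + 1142.857ms (2)
2. 1142.857ms @ 2 + 1142.857ms (2)
3. 2285.714ms @ 4 + 1714.286ms (3)
4. 4000.0ms @ 7 + 571.429ms (1)
5. 4571.429ms @ 8 + 326.531ms (4/7)
6. 4897.959ms @ 60/7 + 326.531ms (4/7)
7. 5224.49ms @ 64/7 + 326.531ms (4/7)
8. 5551.02ms @ 68/7 + 326.531ms (4/7)
9. 5877.551ms @ 72/7 + 326.531ms (4/7)
10. 6204.082ms @ 76/7 + 326.531ms (4/7)
11. 6530.612ms @ 80/7 + 326.531ms (4/7)

note 7 onset = 64/7b = 5224.49ms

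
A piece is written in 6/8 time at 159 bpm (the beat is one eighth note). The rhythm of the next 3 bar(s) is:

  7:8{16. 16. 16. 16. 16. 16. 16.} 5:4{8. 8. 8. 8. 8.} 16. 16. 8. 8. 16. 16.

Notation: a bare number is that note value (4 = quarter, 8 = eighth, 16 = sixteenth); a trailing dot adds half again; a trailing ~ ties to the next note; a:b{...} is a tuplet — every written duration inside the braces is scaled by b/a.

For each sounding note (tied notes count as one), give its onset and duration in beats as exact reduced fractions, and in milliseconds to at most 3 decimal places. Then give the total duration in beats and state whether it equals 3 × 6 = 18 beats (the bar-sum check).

1) 0.0ms=0b +323.45ms=6/7b
2) 323.45ms=6/7b +323.45ms=6/7b
3) 646.9ms=12/7b +323.45ms=6/7b
4) 970.35ms=18/7b +323.45ms=6/7b
5) 1293.801ms=24/7b +323.45ms=6/7b
6) 1617.251ms=30/7b +323.45ms=6/7b
7) 1940.701ms=36/7b +323.45ms=6/7b
8) 2264.151ms=6b +452.83ms=6/5b
9) 2716.981ms=36/5b +452.83ms=6/5b
10) 3169.811ms=42/5b +452.83ms=6/5b
11) 3622.642ms=48/5b +452.83ms=6/5b
12) 4075.472ms=54/5b +452.83ms=6/5b
13) 4528.302ms=12b +283.019ms=3/4b
14) 4811.321ms=51/4b +283.019ms=3/4b
15) 5094.34ms=27/2b +566.038ms=3/2b
16) 5660.377ms=15b +566.038ms=3/2b
17) 6226.415ms=33/2b +283.019ms=3/4b
18) 6509.434ms=69/4b +283.019ms=3/4b
Σ=18b of 18 (159bpm 6/8) — PASS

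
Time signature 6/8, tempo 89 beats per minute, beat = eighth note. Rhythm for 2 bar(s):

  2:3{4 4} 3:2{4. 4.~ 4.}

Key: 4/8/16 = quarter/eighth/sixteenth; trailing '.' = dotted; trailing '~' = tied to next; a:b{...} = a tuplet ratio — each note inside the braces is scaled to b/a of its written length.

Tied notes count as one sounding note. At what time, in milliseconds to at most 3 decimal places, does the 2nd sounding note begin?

1. 0.0ms @ 0 + 2022.472ms (3)
2. 2022.472ms @ 3 + 2022.472ms (3)
3. 4044.944ms @ 6 + 1348.315ms (2)
4. 5393.258ms @ 8 + 2696.629ms (4)

note 2 onset = 3b = 2022.472ms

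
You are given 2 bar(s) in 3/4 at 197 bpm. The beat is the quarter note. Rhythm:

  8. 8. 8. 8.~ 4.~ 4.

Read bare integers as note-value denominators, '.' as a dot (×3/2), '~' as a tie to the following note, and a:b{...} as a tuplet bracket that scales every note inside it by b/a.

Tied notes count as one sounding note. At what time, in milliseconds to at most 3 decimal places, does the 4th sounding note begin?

1. 0.0ms @ 0 + 228.426ms (3/4)
2. 228.426ms @ 3/4 + 228.426ms (3/4)
3. 456.853ms @ 3/2 + 228.426ms (3/4)
4. 685.279ms @ 9/4 + 1142.132ms (15/4)

note 4 onset = 9/4b = 685.279ms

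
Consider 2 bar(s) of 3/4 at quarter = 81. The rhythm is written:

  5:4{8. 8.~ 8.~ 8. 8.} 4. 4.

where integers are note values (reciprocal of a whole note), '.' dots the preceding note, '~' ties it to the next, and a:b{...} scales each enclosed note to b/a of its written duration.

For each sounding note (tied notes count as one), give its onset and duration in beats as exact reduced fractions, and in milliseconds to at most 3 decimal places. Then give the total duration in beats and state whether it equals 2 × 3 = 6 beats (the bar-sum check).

1) 0.0ms=0b +444.444ms=3/5b
2) 444.444ms=3/5b +1333.333ms=9/5b
3) 1777.778ms=12/5b +444.444ms=3/5b
4) 2222.222ms=3b +1111.111ms=3/2b
5) 3333.333ms=9/2b +1111.111ms=3/2b
Σ=6b of 6 (81bpm 3/4) — PASS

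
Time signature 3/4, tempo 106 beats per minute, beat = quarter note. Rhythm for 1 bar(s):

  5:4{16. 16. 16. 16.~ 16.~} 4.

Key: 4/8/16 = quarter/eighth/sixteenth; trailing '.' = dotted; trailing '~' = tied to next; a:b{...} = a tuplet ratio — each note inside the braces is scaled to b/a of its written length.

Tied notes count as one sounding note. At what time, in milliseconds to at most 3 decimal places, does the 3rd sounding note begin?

note 3 onset = 3/5b = 339.623ms

1. 0.0ms @ 0 + 169.811ms (3/10)
2. 169.811ms @ 3/10 + 169.811ms (3/10)
3. 339.623ms @ 3/5 + 169.811ms (3/10)
4. 509.434ms @ 9/10 + 1188.679ms (21/10)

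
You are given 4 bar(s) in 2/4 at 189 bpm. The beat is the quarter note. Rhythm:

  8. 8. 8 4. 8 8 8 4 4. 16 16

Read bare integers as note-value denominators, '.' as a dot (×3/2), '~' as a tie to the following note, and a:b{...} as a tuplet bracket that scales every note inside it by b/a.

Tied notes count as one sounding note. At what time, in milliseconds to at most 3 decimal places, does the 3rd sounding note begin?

1. 0.0ms @ 0 + 238.095ms (3/4)
2. 238.095ms @ 3/4 + 238.095ms (3/4)
3. 476.19ms @ 3/2 + 158.73ms (1/2)
4. 634.921ms @ 2 + 476.19ms (3/2)
5. 1111.111ms @ 7/2 + 158.73ms (1/2)
6. 1269.841ms @ 4 + 158.73ms (1/2)
7. 1428.571ms @ 9/2 + 158.73ms (1/2)
8. 1587.302ms @ 5 + 317.46ms (1)
9. 1904.762ms @ 6 + 476.19ms (3/2)
10. 2380.952ms @ 15/2 + 79.365ms (1/4)
11. 2460.317ms @ 31/4 + 79.365ms (1/4)

note 3 onset = 3/2b = 476.19ms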